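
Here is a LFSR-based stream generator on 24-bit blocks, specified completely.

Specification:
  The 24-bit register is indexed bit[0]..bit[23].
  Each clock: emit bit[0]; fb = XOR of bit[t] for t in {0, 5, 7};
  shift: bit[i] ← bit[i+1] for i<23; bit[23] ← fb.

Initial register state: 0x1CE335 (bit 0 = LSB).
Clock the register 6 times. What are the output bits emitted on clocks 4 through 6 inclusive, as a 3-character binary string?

reg_0 = 0x1CE335
clock 1: out=1, reg = 0x0E719A
clock 2: out=0, reg = 0x8738CD
clock 3: out=1, reg = 0x439C66
clock 4: out=0, reg = 0xA1CE33
clock 5: out=1, reg = 0x50E719
clock 6: out=1, reg = 0xA8738C

011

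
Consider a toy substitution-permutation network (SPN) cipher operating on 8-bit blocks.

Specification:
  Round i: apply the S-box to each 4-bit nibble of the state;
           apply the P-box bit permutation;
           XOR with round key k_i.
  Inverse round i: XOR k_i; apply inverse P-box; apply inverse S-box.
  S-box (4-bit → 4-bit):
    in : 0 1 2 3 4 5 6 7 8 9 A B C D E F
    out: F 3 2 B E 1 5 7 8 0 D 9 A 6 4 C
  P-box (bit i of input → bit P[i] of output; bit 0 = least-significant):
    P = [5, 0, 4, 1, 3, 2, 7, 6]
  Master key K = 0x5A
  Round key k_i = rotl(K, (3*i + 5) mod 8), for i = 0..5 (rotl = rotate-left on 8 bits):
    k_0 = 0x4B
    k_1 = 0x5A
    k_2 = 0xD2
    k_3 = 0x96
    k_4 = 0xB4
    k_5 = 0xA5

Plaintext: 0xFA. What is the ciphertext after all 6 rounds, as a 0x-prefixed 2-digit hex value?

s_0 = plaintext = 0xFA
s_1 = Round(s_0, k_0) = 0xB9
s_2 = Round(s_1, k_1) = 0x12
s_3 = Round(s_2, k_2) = 0xDF
s_4 = Round(s_3, k_3) = 0x00
s_5 = Round(s_4, k_4) = 0x4B
s_6 = Round(s_5, k_5) = 0x43

0x43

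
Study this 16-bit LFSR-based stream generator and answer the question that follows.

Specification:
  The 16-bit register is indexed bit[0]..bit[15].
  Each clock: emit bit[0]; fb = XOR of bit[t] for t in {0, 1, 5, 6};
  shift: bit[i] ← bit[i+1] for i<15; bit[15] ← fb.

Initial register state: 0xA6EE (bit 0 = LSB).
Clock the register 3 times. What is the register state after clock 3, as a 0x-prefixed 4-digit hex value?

reg_0 = 0xA6EE
clock 1: out=0, reg = 0xD377
clock 2: out=1, reg = 0x69BB
clock 3: out=1, reg = 0xB4DD

0xB4DD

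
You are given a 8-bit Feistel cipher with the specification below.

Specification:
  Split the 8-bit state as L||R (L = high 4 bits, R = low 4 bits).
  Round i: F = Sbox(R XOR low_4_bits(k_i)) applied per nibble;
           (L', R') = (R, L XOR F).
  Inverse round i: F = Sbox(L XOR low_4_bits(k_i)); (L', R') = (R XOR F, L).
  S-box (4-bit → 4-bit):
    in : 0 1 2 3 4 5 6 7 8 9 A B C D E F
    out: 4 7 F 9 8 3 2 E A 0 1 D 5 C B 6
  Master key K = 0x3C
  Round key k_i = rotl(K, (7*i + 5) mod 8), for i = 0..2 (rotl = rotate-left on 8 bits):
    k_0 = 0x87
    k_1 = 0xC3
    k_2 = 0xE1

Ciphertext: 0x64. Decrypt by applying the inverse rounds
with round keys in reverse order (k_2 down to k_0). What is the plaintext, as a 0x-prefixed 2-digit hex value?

s_0 = ciphertext = 0x64
s_1 = InvRound(s_0, k_2) = 0xA6
s_2 = InvRound(s_1, k_1) = 0x6A
s_3 = InvRound(s_2, k_0) = 0xD6

0xD6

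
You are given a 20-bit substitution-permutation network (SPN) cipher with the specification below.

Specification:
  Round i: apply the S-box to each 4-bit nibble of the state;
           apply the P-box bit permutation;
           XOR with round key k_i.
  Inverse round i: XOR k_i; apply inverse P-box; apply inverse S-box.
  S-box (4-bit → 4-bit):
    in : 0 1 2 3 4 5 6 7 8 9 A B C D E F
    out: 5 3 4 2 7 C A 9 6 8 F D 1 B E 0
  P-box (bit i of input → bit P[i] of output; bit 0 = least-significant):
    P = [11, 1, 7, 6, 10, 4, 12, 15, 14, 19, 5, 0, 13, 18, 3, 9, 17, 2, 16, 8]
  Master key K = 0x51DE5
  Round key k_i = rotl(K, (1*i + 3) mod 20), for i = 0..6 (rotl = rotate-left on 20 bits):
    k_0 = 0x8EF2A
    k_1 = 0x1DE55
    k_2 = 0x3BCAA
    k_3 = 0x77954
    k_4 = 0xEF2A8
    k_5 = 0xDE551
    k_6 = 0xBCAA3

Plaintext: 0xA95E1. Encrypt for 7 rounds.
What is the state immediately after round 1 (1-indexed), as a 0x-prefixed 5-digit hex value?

0xB741D

s_0 = plaintext = 0xA95E1
s_1 = Round(s_0, k_0) = 0xB741D
s_2 = Round(s_1, k_1) = 0xAB127
s_3 = Round(s_2, k_2) = 0x8C7E6
s_4 = Round(s_3, k_3) = 0x68903
s_5 = Round(s_4, k_4) = 0xAE7A7
s_6 = Round(s_5, k_5) = 0xA3A0C
s_7 = Round(s_6, k_6) = 0x49786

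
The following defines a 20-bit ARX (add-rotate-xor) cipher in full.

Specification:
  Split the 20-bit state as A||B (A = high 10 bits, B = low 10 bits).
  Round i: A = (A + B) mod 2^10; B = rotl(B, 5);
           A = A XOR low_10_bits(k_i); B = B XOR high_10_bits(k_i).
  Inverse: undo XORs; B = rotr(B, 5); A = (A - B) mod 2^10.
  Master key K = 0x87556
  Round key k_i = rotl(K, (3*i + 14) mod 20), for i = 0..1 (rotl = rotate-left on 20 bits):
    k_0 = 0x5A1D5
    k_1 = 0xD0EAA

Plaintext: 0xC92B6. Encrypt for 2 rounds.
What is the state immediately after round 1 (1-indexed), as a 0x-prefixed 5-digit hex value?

0x03FBD

s_0 = plaintext = 0xC92B6
s_1 = Round(s_0, k_0) = 0x03FBD
s_2 = Round(s_1, k_1) = 0x598FE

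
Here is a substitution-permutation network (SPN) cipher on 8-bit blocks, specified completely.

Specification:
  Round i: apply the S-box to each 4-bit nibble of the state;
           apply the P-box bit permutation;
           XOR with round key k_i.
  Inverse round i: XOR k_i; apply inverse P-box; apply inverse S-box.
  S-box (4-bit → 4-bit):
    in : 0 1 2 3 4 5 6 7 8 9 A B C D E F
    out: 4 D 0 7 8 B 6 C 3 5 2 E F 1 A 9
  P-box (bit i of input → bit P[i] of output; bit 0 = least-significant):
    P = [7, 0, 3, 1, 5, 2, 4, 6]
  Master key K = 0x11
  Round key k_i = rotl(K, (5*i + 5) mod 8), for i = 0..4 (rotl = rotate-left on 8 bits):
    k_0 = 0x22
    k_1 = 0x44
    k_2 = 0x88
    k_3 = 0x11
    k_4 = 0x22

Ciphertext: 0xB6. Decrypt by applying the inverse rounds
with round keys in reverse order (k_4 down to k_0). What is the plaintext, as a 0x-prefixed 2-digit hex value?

s_0 = ciphertext = 0xB6
s_1 = InvRound(s_0, k_4) = 0x6D
s_2 = InvRound(s_1, k_3) = 0xC0
s_3 = InvRound(s_2, k_2) = 0x40
s_4 = InvRound(s_3, k_1) = 0xA2
s_5 = InvRound(s_4, k_0) = 0x2D

0x2D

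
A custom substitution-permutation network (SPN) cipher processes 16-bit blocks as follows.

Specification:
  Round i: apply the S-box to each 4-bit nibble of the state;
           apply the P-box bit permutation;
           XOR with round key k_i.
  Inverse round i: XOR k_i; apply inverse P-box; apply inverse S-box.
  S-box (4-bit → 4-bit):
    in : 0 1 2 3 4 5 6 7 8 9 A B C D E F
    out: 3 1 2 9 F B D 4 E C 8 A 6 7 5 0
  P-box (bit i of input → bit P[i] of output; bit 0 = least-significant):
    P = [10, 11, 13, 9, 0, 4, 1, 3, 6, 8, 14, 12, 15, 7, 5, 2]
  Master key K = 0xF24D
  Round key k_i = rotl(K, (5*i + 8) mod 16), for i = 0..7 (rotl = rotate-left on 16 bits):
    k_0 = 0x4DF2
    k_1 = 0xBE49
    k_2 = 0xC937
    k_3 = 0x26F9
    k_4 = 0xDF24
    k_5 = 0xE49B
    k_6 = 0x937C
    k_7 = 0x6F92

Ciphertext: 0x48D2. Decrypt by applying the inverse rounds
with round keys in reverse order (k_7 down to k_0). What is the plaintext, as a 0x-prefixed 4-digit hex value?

0xF832

s_0 = ciphertext = 0x48D2
s_1 = InvRound(s_0, k_7) = 0xF0F6
s_2 = InvRound(s_1, k_6) = 0x2C99
s_3 = InvRound(s_2, k_5) = 0x1772
s_4 = InvRound(s_3, k_4) = 0x3EC2
s_5 = InvRound(s_4, k_3) = 0x7A42
s_6 = InvRound(s_5, k_2) = 0x6509
s_7 = InvRound(s_6, k_1) = 0x14FB
s_8 = InvRound(s_7, k_0) = 0xF832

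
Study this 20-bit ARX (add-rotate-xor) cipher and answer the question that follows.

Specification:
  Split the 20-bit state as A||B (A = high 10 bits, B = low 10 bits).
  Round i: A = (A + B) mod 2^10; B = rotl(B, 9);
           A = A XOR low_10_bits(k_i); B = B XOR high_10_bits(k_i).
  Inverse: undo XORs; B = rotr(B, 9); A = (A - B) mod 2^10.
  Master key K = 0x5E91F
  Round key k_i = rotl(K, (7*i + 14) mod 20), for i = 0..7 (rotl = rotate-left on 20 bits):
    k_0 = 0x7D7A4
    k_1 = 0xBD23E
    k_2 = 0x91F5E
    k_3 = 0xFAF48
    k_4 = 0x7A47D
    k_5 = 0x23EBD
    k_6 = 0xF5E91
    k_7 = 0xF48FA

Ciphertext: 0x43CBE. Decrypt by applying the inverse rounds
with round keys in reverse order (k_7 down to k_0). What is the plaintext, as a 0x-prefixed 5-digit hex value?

s_0 = ciphertext = 0x43CBE
s_1 = InvRound(s_0, k_7) = 0xC72D9
s_2 = InvRound(s_1, k_6) = 0xDC61C
s_3 = InvRound(s_2, k_5) = 0x29527
s_4 = InvRound(s_3, k_4) = 0xCF19C
s_5 = InvRound(s_4, k_3) = 0xE14EF
s_6 = InvRound(s_5, k_2) = 0xE2951
s_7 = InvRound(s_6, k_1) = 0x9A74B
s_8 = InvRound(s_7, k_0) = 0x1417D

0x1417D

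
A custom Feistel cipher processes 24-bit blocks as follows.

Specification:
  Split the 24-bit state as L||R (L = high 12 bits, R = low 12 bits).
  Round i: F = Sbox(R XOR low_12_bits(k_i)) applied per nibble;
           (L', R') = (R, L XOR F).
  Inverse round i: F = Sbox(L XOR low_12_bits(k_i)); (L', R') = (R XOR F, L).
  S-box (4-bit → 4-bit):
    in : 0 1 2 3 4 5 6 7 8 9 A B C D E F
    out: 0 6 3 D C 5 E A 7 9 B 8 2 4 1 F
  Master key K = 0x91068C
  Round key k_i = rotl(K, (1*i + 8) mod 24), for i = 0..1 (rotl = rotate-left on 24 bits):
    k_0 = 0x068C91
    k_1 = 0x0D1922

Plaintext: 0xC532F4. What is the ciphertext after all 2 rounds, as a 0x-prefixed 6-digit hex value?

s_0 = plaintext = 0xC532F4
s_1 = Round(s_0, k_0) = 0x2F4DB6
s_2 = Round(s_1, k_1) = 0xDB6E68

0xDB6E68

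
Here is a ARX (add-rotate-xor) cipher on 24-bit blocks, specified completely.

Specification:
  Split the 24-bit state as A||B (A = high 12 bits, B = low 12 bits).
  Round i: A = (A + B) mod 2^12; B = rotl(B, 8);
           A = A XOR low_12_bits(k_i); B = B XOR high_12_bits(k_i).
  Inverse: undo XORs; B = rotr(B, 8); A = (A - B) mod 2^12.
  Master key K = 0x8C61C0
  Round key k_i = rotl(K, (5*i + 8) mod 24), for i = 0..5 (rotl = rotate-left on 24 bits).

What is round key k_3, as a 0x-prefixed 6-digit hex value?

K = 0x8C61C0
k_0 = rotl(K, (5*0+8) mod 24) = rotl(K, 8) = 0x61C08C
k_1 = rotl(K, (5*1+8) mod 24) = rotl(K, 13) = 0x38118C
k_2 = rotl(K, (5*2+8) mod 24) = rotl(K, 18) = 0x023187
k_3 = rotl(K, (5*3+8) mod 24) = rotl(K, 23) = 0x4630E0

0x4630E0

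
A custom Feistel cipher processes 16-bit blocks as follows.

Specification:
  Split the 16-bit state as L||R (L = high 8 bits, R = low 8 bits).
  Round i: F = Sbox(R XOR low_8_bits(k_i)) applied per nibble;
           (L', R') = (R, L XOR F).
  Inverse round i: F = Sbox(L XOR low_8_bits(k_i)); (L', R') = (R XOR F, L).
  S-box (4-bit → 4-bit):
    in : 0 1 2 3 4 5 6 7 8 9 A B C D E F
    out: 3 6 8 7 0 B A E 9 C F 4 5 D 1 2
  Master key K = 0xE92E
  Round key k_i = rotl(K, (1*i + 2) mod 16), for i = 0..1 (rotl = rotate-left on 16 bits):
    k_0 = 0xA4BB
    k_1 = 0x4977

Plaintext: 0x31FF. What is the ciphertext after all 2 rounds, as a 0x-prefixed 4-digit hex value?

s_0 = plaintext = 0x31FF
s_1 = Round(s_0, k_0) = 0xFF31
s_2 = Round(s_1, k_1) = 0x31F5

0x31F5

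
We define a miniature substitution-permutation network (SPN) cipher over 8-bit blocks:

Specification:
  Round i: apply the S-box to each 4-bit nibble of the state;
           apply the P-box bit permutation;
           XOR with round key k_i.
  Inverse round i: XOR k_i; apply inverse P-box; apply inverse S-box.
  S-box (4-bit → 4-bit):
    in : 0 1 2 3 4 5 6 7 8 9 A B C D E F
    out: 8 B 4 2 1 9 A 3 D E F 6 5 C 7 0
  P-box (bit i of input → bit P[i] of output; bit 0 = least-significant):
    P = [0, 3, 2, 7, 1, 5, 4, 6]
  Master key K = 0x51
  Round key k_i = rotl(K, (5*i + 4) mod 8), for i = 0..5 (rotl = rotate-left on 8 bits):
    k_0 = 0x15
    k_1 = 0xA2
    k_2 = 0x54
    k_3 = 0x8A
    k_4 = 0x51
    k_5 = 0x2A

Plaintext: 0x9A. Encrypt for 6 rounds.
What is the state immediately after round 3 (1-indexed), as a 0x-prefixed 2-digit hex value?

0xB7

s_0 = plaintext = 0x9A
s_1 = Round(s_0, k_0) = 0xE8
s_2 = Round(s_1, k_1) = 0x15
s_3 = Round(s_2, k_2) = 0xB7
s_4 = Round(s_3, k_3) = 0xB3
s_5 = Round(s_4, k_4) = 0x69
s_6 = Round(s_5, k_5) = 0xC6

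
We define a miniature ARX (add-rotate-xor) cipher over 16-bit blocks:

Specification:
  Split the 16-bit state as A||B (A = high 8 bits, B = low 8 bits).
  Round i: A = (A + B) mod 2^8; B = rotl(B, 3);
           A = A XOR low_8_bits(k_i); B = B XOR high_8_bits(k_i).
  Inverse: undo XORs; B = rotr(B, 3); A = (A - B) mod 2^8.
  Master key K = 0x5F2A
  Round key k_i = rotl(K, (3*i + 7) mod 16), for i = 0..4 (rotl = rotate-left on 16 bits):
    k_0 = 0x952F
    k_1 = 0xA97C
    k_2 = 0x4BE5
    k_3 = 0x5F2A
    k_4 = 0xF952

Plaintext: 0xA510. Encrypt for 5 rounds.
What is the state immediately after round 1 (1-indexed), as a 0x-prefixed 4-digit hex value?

s_0 = plaintext = 0xA510
s_1 = Round(s_0, k_0) = 0x9A15
s_2 = Round(s_1, k_1) = 0xD301
s_3 = Round(s_2, k_2) = 0x3143
s_4 = Round(s_3, k_3) = 0x5E45
s_5 = Round(s_4, k_4) = 0xF1D3

0x9A15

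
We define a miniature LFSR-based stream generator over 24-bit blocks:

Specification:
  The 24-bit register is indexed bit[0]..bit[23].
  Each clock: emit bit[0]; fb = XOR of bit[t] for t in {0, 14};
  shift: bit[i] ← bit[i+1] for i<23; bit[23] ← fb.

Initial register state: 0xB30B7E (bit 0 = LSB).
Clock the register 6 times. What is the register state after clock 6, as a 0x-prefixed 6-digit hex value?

0xCACC2D

reg_0 = 0xB30B7E
clock 1: out=0, reg = 0x5985BF
clock 2: out=1, reg = 0xACC2DF
clock 3: out=1, reg = 0x56616F
clock 4: out=1, reg = 0x2B30B7
clock 5: out=1, reg = 0x95985B
clock 6: out=1, reg = 0xCACC2D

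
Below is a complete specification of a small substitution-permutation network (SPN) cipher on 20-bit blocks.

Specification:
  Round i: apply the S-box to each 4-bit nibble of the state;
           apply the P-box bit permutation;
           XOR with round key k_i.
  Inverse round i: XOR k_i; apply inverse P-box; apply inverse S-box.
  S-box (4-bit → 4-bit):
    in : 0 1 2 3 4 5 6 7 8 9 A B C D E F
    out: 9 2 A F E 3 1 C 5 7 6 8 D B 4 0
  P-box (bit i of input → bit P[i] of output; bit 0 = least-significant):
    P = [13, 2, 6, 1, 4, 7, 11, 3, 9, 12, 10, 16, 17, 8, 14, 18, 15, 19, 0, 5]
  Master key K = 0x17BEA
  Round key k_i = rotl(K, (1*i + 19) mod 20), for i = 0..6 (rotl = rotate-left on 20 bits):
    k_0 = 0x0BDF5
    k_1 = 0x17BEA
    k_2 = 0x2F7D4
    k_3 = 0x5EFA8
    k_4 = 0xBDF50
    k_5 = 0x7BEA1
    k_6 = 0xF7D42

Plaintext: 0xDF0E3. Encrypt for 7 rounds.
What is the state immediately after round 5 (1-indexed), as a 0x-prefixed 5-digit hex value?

0xABD0F

s_0 = plaintext = 0xDF0E3
s_1 = Round(s_0, k_0) = 0x91793
s_2 = Round(s_1, k_1) = 0x8D63D
s_3 = Round(s_2, k_2) = 0x45C4B
s_4 = Round(s_3, k_3) = 0xEE003
s_5 = Round(s_4, k_4) = 0xABD0F
s_6 = Round(s_5, k_5) = 0xAACB8
s_7 = Round(s_6, k_6) = 0x61A0B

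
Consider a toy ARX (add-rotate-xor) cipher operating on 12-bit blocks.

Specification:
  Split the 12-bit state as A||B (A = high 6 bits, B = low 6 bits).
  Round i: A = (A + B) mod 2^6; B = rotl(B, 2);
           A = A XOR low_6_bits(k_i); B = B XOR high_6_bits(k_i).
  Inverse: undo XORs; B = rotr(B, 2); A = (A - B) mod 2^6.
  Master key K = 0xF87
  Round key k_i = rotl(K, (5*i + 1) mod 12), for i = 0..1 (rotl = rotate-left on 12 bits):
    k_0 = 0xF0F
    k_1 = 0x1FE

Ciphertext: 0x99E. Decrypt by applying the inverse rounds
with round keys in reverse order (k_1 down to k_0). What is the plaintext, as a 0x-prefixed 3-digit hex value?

0x8EA

s_0 = ciphertext = 0x99E
s_1 = InvRound(s_0, k_1) = 0x096
s_2 = InvRound(s_1, k_0) = 0x8EA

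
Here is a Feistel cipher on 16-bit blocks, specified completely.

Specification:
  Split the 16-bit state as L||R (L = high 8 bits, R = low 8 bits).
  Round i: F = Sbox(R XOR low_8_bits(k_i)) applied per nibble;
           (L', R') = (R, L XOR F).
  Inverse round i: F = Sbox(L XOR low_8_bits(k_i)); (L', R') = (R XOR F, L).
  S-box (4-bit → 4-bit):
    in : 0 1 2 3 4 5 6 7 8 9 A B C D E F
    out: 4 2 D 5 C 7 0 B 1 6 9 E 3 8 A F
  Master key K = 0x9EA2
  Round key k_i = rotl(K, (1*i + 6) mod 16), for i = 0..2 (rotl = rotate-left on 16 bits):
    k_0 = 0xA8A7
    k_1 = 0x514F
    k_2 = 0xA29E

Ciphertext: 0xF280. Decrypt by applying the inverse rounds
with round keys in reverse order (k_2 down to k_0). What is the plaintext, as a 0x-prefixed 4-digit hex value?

s_0 = ciphertext = 0xF280
s_1 = InvRound(s_0, k_2) = 0x83F2
s_2 = InvRound(s_1, k_1) = 0xC183
s_3 = InvRound(s_2, k_0) = 0x83C1

0x83C1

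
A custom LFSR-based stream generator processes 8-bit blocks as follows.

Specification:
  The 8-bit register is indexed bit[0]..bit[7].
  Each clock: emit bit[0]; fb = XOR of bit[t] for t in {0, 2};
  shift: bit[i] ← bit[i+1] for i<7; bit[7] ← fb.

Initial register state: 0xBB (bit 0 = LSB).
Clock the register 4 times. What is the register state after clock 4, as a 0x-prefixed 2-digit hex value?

reg_0 = 0xBB
clock 1: out=1, reg = 0xDD
clock 2: out=1, reg = 0x6E
clock 3: out=0, reg = 0xB7
clock 4: out=1, reg = 0x5B

0x5B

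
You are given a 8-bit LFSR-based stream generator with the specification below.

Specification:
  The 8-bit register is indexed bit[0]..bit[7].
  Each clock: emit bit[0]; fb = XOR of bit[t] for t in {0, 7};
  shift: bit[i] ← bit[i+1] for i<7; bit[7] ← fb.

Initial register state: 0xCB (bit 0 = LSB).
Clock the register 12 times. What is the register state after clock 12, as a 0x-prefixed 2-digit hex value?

reg_0 = 0xCB
clock 1: out=1, reg = 0x65
clock 2: out=1, reg = 0xB2
clock 3: out=0, reg = 0xD9
clock 4: out=1, reg = 0x6C
clock 5: out=0, reg = 0x36
clock 6: out=0, reg = 0x1B
clock 7: out=1, reg = 0x8D
clock 8: out=1, reg = 0x46
clock 9: out=0, reg = 0x23
clock 10: out=1, reg = 0x91
clock 11: out=1, reg = 0x48
clock 12: out=0, reg = 0x24

0x24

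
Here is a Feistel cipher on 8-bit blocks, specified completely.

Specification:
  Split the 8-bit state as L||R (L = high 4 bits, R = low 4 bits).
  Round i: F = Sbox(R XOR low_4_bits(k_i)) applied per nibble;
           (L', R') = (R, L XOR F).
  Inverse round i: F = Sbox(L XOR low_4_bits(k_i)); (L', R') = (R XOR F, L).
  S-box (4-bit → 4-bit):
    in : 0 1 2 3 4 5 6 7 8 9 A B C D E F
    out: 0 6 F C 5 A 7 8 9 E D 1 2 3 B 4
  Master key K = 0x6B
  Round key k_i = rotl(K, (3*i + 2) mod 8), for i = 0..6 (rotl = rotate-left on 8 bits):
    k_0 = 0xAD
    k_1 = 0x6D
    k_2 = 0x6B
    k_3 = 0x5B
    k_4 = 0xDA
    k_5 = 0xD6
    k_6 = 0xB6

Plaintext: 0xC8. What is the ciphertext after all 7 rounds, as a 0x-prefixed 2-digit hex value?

s_0 = plaintext = 0xC8
s_1 = Round(s_0, k_0) = 0x86
s_2 = Round(s_1, k_1) = 0x69
s_3 = Round(s_2, k_2) = 0x99
s_4 = Round(s_3, k_3) = 0x96
s_5 = Round(s_4, k_4) = 0x6B
s_6 = Round(s_5, k_5) = 0xB5
s_7 = Round(s_6, k_6) = 0x57

0x57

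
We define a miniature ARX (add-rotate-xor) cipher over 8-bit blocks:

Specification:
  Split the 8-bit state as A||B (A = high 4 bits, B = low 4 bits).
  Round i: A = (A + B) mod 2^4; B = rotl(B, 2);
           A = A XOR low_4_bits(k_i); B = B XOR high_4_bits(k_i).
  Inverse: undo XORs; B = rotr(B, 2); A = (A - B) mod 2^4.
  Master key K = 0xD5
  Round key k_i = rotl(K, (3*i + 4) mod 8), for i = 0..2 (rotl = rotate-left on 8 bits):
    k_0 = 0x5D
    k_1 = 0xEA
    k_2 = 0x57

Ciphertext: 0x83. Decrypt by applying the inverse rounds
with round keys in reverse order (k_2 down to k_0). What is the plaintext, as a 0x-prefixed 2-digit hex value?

s_0 = ciphertext = 0x83
s_1 = InvRound(s_0, k_2) = 0x69
s_2 = InvRound(s_1, k_1) = 0xFD
s_3 = InvRound(s_2, k_0) = 0x02

0x02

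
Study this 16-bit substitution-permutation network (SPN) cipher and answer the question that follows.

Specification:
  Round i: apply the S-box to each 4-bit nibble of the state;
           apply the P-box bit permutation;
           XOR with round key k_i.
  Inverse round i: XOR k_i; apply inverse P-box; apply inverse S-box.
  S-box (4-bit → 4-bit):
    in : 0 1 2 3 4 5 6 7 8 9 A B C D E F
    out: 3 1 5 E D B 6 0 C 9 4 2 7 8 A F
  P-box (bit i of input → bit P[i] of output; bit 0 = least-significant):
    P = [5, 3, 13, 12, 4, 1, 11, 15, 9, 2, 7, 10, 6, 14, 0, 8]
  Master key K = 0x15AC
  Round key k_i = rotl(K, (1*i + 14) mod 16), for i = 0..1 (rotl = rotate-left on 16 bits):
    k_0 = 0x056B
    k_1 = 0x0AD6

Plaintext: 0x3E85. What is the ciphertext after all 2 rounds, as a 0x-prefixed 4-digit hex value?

s_0 = plaintext = 0x3E85
s_1 = Round(s_0, k_0) = 0xD846
s_2 = Round(s_1, k_1) = 0xA74E

0xA74E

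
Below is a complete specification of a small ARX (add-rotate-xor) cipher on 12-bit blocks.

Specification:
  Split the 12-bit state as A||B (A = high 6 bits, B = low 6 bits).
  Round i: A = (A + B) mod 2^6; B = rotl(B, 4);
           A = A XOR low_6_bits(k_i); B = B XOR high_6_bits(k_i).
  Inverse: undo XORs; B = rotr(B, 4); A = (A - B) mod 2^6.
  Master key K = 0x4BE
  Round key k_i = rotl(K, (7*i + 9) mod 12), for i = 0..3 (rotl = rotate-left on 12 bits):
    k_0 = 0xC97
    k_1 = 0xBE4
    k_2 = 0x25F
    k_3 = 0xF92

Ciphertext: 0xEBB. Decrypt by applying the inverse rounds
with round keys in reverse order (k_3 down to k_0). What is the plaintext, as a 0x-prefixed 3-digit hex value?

s_0 = ciphertext = 0xEBB
s_1 = InvRound(s_0, k_3) = 0x514
s_2 = InvRound(s_1, k_2) = 0x5B5
s_3 = InvRound(s_2, k_1) = 0x269
s_4 = InvRound(s_3, k_0) = 0xC6D

0xC6D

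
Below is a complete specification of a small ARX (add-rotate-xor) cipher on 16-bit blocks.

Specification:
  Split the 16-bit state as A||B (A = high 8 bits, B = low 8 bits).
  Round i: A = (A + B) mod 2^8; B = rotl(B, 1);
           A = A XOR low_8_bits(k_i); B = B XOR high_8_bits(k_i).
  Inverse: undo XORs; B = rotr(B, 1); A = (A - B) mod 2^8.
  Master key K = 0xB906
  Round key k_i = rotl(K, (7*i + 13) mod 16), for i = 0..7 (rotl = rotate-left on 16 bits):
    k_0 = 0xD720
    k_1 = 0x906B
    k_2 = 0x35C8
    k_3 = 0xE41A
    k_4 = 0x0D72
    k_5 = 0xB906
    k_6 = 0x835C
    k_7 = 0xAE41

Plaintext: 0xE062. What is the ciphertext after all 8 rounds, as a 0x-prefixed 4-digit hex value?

s_0 = plaintext = 0xE062
s_1 = Round(s_0, k_0) = 0x6213
s_2 = Round(s_1, k_1) = 0x1EB6
s_3 = Round(s_2, k_2) = 0x1C58
s_4 = Round(s_3, k_3) = 0x6E54
s_5 = Round(s_4, k_4) = 0xB0A5
s_6 = Round(s_5, k_5) = 0x53F2
s_7 = Round(s_6, k_6) = 0x1966
s_8 = Round(s_7, k_7) = 0x3E62

0x3E62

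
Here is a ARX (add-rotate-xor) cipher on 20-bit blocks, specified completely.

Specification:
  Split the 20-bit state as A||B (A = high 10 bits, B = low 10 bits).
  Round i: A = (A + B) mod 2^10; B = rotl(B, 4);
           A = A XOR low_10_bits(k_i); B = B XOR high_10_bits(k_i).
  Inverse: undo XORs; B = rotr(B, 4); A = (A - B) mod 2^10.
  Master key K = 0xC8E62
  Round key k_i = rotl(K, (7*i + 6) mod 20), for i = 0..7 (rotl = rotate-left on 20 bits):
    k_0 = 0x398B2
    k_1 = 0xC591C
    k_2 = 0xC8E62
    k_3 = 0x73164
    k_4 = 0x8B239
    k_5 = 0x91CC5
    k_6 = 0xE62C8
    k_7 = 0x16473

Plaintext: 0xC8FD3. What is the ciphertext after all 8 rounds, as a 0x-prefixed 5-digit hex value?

0x052D1

s_0 = plaintext = 0xC8FD3
s_1 = Round(s_0, k_0) = 0x911D9
s_2 = Round(s_1, k_1) = 0x40681
s_3 = Round(s_2, k_2) = 0x78339
s_4 = Round(s_3, k_3) = 0x1F650
s_5 = Round(s_4, k_4) = 0x3D325
s_6 = Round(s_5, k_5) = 0x3701B
s_7 = Round(s_6, k_6) = 0x8FE28
s_8 = Round(s_7, k_7) = 0x052D1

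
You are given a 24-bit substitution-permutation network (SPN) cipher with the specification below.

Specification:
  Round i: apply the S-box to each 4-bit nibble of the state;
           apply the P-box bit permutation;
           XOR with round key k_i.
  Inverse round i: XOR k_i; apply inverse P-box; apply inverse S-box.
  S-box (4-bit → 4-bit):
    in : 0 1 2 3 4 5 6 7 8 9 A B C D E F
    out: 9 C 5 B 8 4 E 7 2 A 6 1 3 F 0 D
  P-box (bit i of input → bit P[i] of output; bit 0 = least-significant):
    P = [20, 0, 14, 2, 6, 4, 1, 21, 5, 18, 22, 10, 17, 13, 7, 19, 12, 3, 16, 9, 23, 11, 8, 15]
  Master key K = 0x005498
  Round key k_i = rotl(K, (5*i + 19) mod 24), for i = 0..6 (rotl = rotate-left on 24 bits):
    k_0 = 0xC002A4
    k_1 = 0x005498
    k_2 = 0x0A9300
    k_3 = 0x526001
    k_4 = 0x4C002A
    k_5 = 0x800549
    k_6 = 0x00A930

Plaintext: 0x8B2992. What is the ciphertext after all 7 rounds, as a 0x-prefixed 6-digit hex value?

0x2A697D

s_0 = plaintext = 0x8B2992
s_1 = Round(s_0, k_0) = 0xF65E34
s_2 = Round(s_1, k_1) = 0xA1D744
s_3 = Round(s_2, k_2) = 0x65B8A4
s_4 = Round(s_3, k_3) = 0x55E917
s_5 = Round(s_4, k_4) = 0x794529
s_6 = Round(s_5, k_5) = 0x480E06
s_7 = Round(s_6, k_6) = 0x2A697D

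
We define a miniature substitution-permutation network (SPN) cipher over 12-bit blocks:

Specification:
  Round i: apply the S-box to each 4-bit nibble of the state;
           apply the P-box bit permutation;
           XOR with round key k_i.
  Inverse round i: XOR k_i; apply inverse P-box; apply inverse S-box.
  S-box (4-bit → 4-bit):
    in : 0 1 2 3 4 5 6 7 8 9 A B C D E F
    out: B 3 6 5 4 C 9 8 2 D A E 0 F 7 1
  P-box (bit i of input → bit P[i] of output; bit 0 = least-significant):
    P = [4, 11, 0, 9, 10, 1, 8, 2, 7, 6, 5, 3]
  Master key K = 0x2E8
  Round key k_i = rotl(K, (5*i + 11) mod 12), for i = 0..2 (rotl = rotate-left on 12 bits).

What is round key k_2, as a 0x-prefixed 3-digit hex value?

0x05D

K = 0x2E8
k_0 = rotl(K, (5*0+11) mod 12) = rotl(K, 11) = 0x174
k_1 = rotl(K, (5*1+11) mod 12) = rotl(K, 4) = 0xE82
k_2 = rotl(K, (5*2+11) mod 12) = rotl(K, 9) = 0x05D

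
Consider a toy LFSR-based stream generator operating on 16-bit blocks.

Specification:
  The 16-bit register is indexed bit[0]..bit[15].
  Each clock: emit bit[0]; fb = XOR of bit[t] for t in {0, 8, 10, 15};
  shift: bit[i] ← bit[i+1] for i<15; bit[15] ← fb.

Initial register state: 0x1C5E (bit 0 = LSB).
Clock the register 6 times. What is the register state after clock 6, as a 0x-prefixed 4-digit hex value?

0x0C71

reg_0 = 0x1C5E
clock 1: out=0, reg = 0x8E2F
clock 2: out=1, reg = 0xC717
clock 3: out=1, reg = 0x638B
clock 4: out=1, reg = 0x31C5
clock 5: out=1, reg = 0x18E2
clock 6: out=0, reg = 0x0C71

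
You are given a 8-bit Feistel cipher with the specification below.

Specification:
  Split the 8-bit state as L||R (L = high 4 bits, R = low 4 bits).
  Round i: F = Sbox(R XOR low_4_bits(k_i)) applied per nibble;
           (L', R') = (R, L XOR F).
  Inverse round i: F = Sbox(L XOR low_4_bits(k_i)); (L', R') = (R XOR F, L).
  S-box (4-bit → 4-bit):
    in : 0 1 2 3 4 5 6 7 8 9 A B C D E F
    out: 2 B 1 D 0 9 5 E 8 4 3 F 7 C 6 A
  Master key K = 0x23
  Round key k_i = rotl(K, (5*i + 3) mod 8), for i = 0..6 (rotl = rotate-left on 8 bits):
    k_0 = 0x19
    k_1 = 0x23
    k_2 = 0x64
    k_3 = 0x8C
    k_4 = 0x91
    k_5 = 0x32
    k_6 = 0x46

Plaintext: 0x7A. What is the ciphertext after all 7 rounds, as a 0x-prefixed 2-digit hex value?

s_0 = plaintext = 0x7A
s_1 = Round(s_0, k_0) = 0xAA
s_2 = Round(s_1, k_1) = 0xAE
s_3 = Round(s_2, k_2) = 0xE9
s_4 = Round(s_3, k_3) = 0x97
s_5 = Round(s_4, k_4) = 0x7C
s_6 = Round(s_5, k_5) = 0xC1
s_7 = Round(s_6, k_6) = 0x12

0x12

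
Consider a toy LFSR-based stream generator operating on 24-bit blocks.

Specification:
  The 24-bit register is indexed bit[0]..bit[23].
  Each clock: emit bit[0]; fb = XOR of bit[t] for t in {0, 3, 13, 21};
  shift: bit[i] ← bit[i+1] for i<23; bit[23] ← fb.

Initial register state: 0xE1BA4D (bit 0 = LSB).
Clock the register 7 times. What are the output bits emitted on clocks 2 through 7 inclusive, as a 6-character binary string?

011001

reg_0 = 0xE1BA4D
clock 1: out=1, reg = 0x70DD26
clock 2: out=0, reg = 0xB86E93
clock 3: out=1, reg = 0xDC3749
clock 4: out=1, reg = 0xEE1BA4
clock 5: out=0, reg = 0xF70DD2
clock 6: out=0, reg = 0xFB86E9
clock 7: out=1, reg = 0xFDC374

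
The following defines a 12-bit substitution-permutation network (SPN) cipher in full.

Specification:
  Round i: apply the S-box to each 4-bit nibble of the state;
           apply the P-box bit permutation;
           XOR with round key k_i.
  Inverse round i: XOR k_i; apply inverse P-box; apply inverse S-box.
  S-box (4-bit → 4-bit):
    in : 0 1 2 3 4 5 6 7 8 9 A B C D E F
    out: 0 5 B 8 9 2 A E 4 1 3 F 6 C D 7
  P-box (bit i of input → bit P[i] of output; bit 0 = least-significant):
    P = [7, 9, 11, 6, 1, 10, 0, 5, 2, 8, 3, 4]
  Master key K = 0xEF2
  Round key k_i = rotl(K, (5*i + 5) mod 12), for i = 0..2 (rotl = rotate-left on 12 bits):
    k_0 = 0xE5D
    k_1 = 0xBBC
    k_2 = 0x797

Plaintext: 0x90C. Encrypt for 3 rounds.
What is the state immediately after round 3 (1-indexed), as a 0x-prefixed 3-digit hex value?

0xAB9

s_0 = plaintext = 0x90C
s_1 = Round(s_0, k_0) = 0x459
s_2 = Round(s_1, k_1) = 0xF28
s_3 = Round(s_2, k_2) = 0xAB9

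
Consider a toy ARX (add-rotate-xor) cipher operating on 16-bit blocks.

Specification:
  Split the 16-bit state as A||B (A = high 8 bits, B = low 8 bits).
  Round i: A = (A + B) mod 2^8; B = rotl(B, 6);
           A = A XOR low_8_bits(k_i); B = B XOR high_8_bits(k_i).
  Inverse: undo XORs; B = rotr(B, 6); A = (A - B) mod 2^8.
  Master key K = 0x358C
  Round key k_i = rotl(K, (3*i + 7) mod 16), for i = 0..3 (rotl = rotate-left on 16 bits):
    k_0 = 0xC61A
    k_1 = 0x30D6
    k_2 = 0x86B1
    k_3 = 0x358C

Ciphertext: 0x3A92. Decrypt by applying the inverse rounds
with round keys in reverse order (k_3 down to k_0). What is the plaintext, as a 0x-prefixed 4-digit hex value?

0x261E

s_0 = ciphertext = 0x3A92
s_1 = InvRound(s_0, k_3) = 0x189E
s_2 = InvRound(s_1, k_2) = 0x4960
s_3 = InvRound(s_2, k_1) = 0x5E41
s_4 = InvRound(s_3, k_0) = 0x261E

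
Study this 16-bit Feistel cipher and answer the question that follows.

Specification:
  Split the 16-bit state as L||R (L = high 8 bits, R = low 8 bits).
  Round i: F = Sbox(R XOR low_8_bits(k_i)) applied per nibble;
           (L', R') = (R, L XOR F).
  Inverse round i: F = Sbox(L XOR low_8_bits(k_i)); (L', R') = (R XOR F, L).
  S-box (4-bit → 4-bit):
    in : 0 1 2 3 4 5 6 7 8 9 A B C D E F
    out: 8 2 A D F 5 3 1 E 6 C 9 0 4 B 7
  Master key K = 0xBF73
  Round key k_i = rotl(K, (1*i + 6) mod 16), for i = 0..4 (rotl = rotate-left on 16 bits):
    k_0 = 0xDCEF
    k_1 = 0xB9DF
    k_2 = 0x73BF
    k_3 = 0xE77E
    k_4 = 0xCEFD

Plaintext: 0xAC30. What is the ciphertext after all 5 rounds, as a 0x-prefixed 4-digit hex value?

s_0 = plaintext = 0xAC30
s_1 = Round(s_0, k_0) = 0x30EB
s_2 = Round(s_1, k_1) = 0xEBEF
s_3 = Round(s_2, k_2) = 0xEFB3
s_4 = Round(s_3, k_3) = 0xB3EB
s_5 = Round(s_4, k_4) = 0xEB90

0xEB90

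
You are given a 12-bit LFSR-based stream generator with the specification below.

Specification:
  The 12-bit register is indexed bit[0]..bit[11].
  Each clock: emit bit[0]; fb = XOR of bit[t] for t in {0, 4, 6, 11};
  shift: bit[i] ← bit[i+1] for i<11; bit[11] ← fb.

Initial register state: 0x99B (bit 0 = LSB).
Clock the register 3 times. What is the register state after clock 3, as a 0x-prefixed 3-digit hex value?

reg_0 = 0x99B
clock 1: out=1, reg = 0xCCD
clock 2: out=1, reg = 0xE66
clock 3: out=0, reg = 0x733

0x733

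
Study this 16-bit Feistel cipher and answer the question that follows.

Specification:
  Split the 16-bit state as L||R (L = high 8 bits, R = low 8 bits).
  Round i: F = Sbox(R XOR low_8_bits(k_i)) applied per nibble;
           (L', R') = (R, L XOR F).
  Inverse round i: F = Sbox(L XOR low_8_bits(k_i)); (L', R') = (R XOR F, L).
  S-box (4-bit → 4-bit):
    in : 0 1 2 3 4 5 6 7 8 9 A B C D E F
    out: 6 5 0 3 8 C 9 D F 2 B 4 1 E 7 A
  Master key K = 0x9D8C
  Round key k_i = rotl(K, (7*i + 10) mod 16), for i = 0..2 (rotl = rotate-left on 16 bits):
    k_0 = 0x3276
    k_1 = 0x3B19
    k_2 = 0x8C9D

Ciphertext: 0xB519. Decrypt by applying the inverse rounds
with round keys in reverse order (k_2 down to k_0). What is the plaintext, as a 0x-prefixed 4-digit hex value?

0xA4DF

s_0 = ciphertext = 0xB519
s_1 = InvRound(s_0, k_2) = 0x16B5
s_2 = InvRound(s_1, k_1) = 0xDF16
s_3 = InvRound(s_2, k_0) = 0xA4DF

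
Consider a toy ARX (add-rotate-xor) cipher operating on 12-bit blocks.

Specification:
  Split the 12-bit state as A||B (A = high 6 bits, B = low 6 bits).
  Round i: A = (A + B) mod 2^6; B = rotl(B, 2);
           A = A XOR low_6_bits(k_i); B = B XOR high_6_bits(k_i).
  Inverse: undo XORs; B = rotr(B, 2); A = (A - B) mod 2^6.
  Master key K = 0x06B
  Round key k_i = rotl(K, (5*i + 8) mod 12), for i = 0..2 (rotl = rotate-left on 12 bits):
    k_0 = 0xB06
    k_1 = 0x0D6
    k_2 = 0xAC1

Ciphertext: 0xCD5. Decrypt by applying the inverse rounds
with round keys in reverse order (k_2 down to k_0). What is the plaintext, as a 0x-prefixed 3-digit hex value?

0x4F9

s_0 = ciphertext = 0xCD5
s_1 = InvRound(s_0, k_2) = 0x0EF
s_2 = InvRound(s_1, k_1) = 0x28B
s_3 = InvRound(s_2, k_0) = 0x4F9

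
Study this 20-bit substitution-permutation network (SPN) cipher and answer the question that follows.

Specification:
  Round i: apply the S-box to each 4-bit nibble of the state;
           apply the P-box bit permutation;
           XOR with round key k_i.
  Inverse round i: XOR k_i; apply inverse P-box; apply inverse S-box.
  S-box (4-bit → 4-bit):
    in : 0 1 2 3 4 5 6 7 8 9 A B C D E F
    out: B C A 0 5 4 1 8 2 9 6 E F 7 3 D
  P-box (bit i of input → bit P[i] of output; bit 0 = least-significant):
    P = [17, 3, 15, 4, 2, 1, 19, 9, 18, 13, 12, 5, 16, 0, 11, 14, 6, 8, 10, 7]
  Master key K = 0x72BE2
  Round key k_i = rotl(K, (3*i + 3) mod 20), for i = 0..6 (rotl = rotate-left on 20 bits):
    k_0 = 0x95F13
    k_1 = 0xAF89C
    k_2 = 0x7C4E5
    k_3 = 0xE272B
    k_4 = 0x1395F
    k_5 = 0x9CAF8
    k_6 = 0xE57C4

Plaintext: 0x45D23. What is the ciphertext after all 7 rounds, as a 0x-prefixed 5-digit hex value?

s_0 = plaintext = 0x45D23
s_1 = Round(s_0, k_0) = 0xD6151
s_2 = Round(s_1, k_1) = 0x36DEC
s_3 = Round(s_2, k_2) = 0x074FB
s_4 = Round(s_3, k_3) = 0x2F4F7
s_5 = Round(s_4, k_4) = 0xC62CB
s_6 = Round(s_5, k_5) = 0x06D06
s_7 = Round(s_6, k_6) = 0x96402

0x96402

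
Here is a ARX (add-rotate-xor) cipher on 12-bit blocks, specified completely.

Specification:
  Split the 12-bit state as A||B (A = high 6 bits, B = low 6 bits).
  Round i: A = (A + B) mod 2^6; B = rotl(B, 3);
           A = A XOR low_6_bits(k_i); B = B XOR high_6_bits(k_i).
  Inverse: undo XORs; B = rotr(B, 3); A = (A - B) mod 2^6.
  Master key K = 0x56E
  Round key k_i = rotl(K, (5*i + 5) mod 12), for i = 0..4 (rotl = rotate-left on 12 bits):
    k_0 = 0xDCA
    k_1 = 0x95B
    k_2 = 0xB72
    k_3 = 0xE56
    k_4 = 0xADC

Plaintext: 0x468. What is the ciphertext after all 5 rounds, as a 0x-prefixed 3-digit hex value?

s_0 = plaintext = 0x468
s_1 = Round(s_0, k_0) = 0xCF2
s_2 = Round(s_1, k_1) = 0xFB3
s_3 = Round(s_2, k_2) = 0x0F3
s_4 = Round(s_3, k_3) = 0x827
s_5 = Round(s_4, k_4) = 0x6D7

0x6D7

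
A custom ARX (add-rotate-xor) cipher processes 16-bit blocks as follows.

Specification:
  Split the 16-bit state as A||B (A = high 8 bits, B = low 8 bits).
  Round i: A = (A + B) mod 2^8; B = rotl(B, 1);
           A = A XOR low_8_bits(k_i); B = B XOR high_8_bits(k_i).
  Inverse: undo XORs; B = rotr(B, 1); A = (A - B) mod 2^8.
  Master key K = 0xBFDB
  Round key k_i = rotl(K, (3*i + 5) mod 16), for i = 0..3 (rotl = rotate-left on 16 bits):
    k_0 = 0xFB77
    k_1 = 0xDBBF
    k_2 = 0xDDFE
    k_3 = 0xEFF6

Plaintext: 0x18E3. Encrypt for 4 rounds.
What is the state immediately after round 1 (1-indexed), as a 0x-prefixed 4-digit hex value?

0x8C3C

s_0 = plaintext = 0x18E3
s_1 = Round(s_0, k_0) = 0x8C3C
s_2 = Round(s_1, k_1) = 0x77A3
s_3 = Round(s_2, k_2) = 0xE49A
s_4 = Round(s_3, k_3) = 0x88DA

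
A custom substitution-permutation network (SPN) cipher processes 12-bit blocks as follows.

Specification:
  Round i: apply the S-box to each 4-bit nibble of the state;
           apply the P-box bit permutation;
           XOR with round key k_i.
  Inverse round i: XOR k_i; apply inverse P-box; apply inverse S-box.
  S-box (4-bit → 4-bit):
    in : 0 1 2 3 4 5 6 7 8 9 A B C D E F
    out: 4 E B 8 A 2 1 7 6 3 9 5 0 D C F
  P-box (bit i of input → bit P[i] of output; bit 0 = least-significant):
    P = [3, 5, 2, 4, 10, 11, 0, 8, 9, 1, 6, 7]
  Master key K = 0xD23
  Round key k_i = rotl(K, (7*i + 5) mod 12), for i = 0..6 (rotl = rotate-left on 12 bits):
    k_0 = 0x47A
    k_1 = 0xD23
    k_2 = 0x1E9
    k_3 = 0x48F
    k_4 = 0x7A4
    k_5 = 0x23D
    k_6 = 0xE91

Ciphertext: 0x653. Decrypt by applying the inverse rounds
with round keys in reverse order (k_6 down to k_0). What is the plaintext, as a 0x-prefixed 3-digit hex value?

s_0 = ciphertext = 0x653
s_1 = InvRound(s_0, k_6) = 0x15C
s_2 = InvRound(s_1, k_5) = 0xBE5
s_3 = InvRound(s_2, k_4) = 0x07C
s_4 = InvRound(s_3, k_3) = 0x1B4
s_5 = InvRound(s_4, k_2) = 0x00D
s_6 = InvRound(s_5, k_1) = 0x527
s_7 = InvRound(s_6, k_0) = 0x0ED

0x0ED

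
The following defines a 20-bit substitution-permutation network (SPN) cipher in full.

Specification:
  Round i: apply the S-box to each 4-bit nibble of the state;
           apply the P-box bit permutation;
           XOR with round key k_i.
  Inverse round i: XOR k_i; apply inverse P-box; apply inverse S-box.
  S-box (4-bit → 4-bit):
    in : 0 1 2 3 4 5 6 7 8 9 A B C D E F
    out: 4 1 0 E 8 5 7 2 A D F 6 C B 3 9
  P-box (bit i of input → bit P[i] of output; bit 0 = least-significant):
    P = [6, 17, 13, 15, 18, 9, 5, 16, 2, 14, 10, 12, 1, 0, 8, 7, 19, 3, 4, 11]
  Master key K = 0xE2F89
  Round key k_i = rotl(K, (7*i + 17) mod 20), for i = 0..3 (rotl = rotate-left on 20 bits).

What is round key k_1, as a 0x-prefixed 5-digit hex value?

K = 0xE2F89
k_0 = rotl(K, (7*0+17) mod 20) = rotl(K, 17) = 0x3C5F1
k_1 = rotl(K, (7*1+17) mod 20) = rotl(K, 4) = 0x2F89E

0x2F89E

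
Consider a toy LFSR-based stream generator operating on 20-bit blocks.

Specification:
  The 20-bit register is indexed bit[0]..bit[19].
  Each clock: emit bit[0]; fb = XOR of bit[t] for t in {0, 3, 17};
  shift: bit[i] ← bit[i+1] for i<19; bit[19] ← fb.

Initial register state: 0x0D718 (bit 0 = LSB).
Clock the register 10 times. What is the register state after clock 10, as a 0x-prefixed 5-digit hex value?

reg_0 = 0x0D718
clock 1: out=0, reg = 0x86B8C
clock 2: out=0, reg = 0xC35C6
clock 3: out=0, reg = 0x61AE3
clock 4: out=1, reg = 0x30D71
clock 5: out=1, reg = 0x186B8
clock 6: out=0, reg = 0x8C35C
clock 7: out=0, reg = 0xC61AE
clock 8: out=0, reg = 0xE30D7
clock 9: out=1, reg = 0x7186B
clock 10: out=1, reg = 0xB8C35

0xB8C35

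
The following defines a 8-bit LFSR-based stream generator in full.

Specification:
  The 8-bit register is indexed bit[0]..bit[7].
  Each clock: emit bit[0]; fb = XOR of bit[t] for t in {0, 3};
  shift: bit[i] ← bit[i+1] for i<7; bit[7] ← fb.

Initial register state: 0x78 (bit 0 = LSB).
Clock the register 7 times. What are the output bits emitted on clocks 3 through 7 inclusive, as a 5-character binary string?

reg_0 = 0x78
clock 1: out=0, reg = 0xBC
clock 2: out=0, reg = 0xDE
clock 3: out=0, reg = 0xEF
clock 4: out=1, reg = 0x77
clock 5: out=1, reg = 0xBB
clock 6: out=1, reg = 0x5D
clock 7: out=1, reg = 0x2E

01111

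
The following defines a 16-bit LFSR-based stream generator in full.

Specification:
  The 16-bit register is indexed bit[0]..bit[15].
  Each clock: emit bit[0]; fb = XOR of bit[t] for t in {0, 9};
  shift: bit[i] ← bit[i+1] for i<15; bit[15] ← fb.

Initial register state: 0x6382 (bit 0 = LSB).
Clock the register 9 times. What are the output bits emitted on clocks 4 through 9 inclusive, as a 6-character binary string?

reg_0 = 0x6382
clock 1: out=0, reg = 0xB1C1
clock 2: out=1, reg = 0xD8E0
clock 3: out=0, reg = 0x6C70
clock 4: out=0, reg = 0x3638
clock 5: out=0, reg = 0x9B1C
clock 6: out=0, reg = 0xCD8E
clock 7: out=0, reg = 0x66C7
clock 8: out=1, reg = 0x3363
clock 9: out=1, reg = 0x19B1

000011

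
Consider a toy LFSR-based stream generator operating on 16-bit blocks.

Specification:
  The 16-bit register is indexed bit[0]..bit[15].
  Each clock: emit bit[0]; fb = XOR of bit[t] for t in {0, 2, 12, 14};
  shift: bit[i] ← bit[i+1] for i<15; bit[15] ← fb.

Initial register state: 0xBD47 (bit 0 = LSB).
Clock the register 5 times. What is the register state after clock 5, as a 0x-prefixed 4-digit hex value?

0x1DEA

reg_0 = 0xBD47
clock 1: out=1, reg = 0xDEA3
clock 2: out=1, reg = 0xEF51
clock 3: out=1, reg = 0x77A8
clock 4: out=0, reg = 0x3BD4
clock 5: out=0, reg = 0x1DEA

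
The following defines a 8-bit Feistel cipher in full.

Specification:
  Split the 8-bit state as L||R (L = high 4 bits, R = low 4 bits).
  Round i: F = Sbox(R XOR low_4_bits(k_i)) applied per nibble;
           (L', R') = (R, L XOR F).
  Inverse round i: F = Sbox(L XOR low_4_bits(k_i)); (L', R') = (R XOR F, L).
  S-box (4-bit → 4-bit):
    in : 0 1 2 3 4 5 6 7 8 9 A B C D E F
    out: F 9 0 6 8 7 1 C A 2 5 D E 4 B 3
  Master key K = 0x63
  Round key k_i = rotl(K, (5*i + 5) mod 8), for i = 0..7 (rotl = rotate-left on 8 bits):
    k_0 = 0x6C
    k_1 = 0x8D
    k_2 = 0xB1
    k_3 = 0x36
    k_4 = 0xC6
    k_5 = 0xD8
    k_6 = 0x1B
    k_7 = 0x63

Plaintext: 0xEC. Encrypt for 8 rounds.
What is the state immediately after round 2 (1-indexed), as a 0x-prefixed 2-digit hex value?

s_0 = plaintext = 0xEC
s_1 = Round(s_0, k_0) = 0xC1
s_2 = Round(s_1, k_1) = 0x12
s_3 = Round(s_2, k_2) = 0x27
s_4 = Round(s_3, k_3) = 0x7B
s_5 = Round(s_4, k_4) = 0xB3
s_6 = Round(s_5, k_5) = 0x36
s_7 = Round(s_6, k_6) = 0x67
s_8 = Round(s_7, k_7) = 0x7E

0x12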